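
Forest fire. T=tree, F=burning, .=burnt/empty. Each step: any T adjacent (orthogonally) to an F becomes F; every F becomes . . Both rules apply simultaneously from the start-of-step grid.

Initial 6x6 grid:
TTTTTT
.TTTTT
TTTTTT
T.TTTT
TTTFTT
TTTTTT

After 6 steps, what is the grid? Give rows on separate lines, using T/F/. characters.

Step 1: 4 trees catch fire, 1 burn out
  TTTTTT
  .TTTTT
  TTTTTT
  T.TFTT
  TTF.FT
  TTTFTT
Step 2: 7 trees catch fire, 4 burn out
  TTTTTT
  .TTTTT
  TTTFTT
  T.F.FT
  TF...F
  TTF.FT
Step 3: 7 trees catch fire, 7 burn out
  TTTTTT
  .TTFTT
  TTF.FT
  T....F
  F.....
  TF...F
Step 4: 7 trees catch fire, 7 burn out
  TTTFTT
  .TF.FT
  TF...F
  F.....
  ......
  F.....
Step 5: 5 trees catch fire, 7 burn out
  TTF.FT
  .F...F
  F.....
  ......
  ......
  ......
Step 6: 2 trees catch fire, 5 burn out
  TF...F
  ......
  ......
  ......
  ......
  ......

TF...F
......
......
......
......
......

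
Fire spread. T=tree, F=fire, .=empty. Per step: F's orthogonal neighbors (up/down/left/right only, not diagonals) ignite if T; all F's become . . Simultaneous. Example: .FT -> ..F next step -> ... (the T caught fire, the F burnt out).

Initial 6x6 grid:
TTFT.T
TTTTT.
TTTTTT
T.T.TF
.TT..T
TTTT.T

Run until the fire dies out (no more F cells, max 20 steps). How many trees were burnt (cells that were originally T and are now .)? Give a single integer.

Answer: 25

Derivation:
Step 1: +6 fires, +2 burnt (F count now 6)
Step 2: +6 fires, +6 burnt (F count now 6)
Step 3: +5 fires, +6 burnt (F count now 5)
Step 4: +2 fires, +5 burnt (F count now 2)
Step 5: +3 fires, +2 burnt (F count now 3)
Step 6: +2 fires, +3 burnt (F count now 2)
Step 7: +1 fires, +2 burnt (F count now 1)
Step 8: +0 fires, +1 burnt (F count now 0)
Fire out after step 8
Initially T: 26, now '.': 35
Total burnt (originally-T cells now '.'): 25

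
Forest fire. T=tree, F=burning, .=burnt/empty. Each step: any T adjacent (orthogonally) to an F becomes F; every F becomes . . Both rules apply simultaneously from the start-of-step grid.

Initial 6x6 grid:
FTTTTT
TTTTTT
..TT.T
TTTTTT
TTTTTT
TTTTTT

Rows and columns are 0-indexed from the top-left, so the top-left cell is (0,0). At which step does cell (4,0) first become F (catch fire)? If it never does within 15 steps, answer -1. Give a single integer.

Step 1: cell (4,0)='T' (+2 fires, +1 burnt)
Step 2: cell (4,0)='T' (+2 fires, +2 burnt)
Step 3: cell (4,0)='T' (+2 fires, +2 burnt)
Step 4: cell (4,0)='T' (+3 fires, +2 burnt)
Step 5: cell (4,0)='T' (+4 fires, +3 burnt)
Step 6: cell (4,0)='T' (+4 fires, +4 burnt)
Step 7: cell (4,0)='T' (+6 fires, +4 burnt)
Step 8: cell (4,0)='F' (+5 fires, +6 burnt)
  -> target ignites at step 8
Step 9: cell (4,0)='.' (+3 fires, +5 burnt)
Step 10: cell (4,0)='.' (+1 fires, +3 burnt)
Step 11: cell (4,0)='.' (+0 fires, +1 burnt)
  fire out at step 11

8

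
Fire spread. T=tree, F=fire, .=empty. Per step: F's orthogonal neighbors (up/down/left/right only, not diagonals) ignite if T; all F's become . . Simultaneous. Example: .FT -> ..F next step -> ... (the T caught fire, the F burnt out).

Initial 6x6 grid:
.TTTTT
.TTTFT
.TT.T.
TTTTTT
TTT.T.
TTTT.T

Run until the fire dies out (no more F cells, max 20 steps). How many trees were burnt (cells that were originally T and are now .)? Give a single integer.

Step 1: +4 fires, +1 burnt (F count now 4)
Step 2: +4 fires, +4 burnt (F count now 4)
Step 3: +6 fires, +4 burnt (F count now 6)
Step 4: +3 fires, +6 burnt (F count now 3)
Step 5: +2 fires, +3 burnt (F count now 2)
Step 6: +3 fires, +2 burnt (F count now 3)
Step 7: +3 fires, +3 burnt (F count now 3)
Step 8: +1 fires, +3 burnt (F count now 1)
Step 9: +0 fires, +1 burnt (F count now 0)
Fire out after step 9
Initially T: 27, now '.': 35
Total burnt (originally-T cells now '.'): 26

Answer: 26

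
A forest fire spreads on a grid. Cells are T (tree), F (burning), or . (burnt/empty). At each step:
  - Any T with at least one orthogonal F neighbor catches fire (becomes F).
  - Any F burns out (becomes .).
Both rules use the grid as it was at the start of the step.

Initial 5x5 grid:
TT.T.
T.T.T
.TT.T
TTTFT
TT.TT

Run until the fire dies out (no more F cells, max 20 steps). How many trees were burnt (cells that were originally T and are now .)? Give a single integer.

Answer: 13

Derivation:
Step 1: +3 fires, +1 burnt (F count now 3)
Step 2: +4 fires, +3 burnt (F count now 4)
Step 3: +5 fires, +4 burnt (F count now 5)
Step 4: +1 fires, +5 burnt (F count now 1)
Step 5: +0 fires, +1 burnt (F count now 0)
Fire out after step 5
Initially T: 17, now '.': 21
Total burnt (originally-T cells now '.'): 13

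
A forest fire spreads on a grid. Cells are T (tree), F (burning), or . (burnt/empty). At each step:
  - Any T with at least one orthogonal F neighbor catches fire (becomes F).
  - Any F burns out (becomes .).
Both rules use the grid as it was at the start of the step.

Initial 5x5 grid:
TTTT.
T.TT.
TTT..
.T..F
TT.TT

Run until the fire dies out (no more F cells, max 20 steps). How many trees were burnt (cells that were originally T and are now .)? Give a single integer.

Step 1: +1 fires, +1 burnt (F count now 1)
Step 2: +1 fires, +1 burnt (F count now 1)
Step 3: +0 fires, +1 burnt (F count now 0)
Fire out after step 3
Initially T: 15, now '.': 12
Total burnt (originally-T cells now '.'): 2

Answer: 2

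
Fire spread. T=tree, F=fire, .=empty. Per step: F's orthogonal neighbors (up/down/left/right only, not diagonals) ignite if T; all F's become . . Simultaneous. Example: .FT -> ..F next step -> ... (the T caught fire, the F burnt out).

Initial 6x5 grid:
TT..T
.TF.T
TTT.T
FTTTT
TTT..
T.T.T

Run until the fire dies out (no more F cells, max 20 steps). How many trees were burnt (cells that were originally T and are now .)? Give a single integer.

Step 1: +5 fires, +2 burnt (F count now 5)
Step 2: +5 fires, +5 burnt (F count now 5)
Step 3: +3 fires, +5 burnt (F count now 3)
Step 4: +2 fires, +3 burnt (F count now 2)
Step 5: +1 fires, +2 burnt (F count now 1)
Step 6: +1 fires, +1 burnt (F count now 1)
Step 7: +1 fires, +1 burnt (F count now 1)
Step 8: +0 fires, +1 burnt (F count now 0)
Fire out after step 8
Initially T: 19, now '.': 29
Total burnt (originally-T cells now '.'): 18

Answer: 18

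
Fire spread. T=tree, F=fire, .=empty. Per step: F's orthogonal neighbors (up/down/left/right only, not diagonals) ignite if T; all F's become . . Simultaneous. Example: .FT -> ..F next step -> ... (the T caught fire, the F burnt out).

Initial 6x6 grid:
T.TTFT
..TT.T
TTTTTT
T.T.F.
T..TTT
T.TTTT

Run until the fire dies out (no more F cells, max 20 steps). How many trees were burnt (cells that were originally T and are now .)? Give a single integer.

Step 1: +4 fires, +2 burnt (F count now 4)
Step 2: +8 fires, +4 burnt (F count now 8)
Step 3: +4 fires, +8 burnt (F count now 4)
Step 4: +3 fires, +4 burnt (F count now 3)
Step 5: +1 fires, +3 burnt (F count now 1)
Step 6: +1 fires, +1 burnt (F count now 1)
Step 7: +1 fires, +1 burnt (F count now 1)
Step 8: +1 fires, +1 burnt (F count now 1)
Step 9: +0 fires, +1 burnt (F count now 0)
Fire out after step 9
Initially T: 24, now '.': 35
Total burnt (originally-T cells now '.'): 23

Answer: 23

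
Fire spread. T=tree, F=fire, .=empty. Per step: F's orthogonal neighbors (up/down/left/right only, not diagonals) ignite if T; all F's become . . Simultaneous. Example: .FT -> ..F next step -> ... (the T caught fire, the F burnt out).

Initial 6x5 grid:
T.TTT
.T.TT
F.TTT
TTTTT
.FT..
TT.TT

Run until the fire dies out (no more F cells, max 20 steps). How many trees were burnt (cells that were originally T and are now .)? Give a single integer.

Step 1: +4 fires, +2 burnt (F count now 4)
Step 2: +2 fires, +4 burnt (F count now 2)
Step 3: +2 fires, +2 burnt (F count now 2)
Step 4: +2 fires, +2 burnt (F count now 2)
Step 5: +2 fires, +2 burnt (F count now 2)
Step 6: +2 fires, +2 burnt (F count now 2)
Step 7: +2 fires, +2 burnt (F count now 2)
Step 8: +0 fires, +2 burnt (F count now 0)
Fire out after step 8
Initially T: 20, now '.': 26
Total burnt (originally-T cells now '.'): 16

Answer: 16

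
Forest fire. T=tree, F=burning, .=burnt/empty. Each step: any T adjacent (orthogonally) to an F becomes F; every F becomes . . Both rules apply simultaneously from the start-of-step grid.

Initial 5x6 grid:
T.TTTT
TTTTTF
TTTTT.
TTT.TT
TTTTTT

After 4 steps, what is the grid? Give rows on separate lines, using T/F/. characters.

Step 1: 2 trees catch fire, 1 burn out
  T.TTTF
  TTTTF.
  TTTTT.
  TTT.TT
  TTTTTT
Step 2: 3 trees catch fire, 2 burn out
  T.TTF.
  TTTF..
  TTTTF.
  TTT.TT
  TTTTTT
Step 3: 4 trees catch fire, 3 burn out
  T.TF..
  TTF...
  TTTF..
  TTT.FT
  TTTTTT
Step 4: 5 trees catch fire, 4 burn out
  T.F...
  TF....
  TTF...
  TTT..F
  TTTTFT

T.F...
TF....
TTF...
TTT..F
TTTTFT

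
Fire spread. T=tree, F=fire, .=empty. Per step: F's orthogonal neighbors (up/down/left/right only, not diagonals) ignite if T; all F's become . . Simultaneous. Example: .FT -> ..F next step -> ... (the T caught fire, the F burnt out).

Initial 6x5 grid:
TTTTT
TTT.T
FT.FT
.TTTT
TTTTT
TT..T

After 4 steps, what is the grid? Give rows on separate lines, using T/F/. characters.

Step 1: 4 trees catch fire, 2 burn out
  TTTTT
  FTT.T
  .F..F
  .TTFT
  TTTTT
  TT..T
Step 2: 7 trees catch fire, 4 burn out
  FTTTT
  .FT.F
  .....
  .FF.F
  TTTFT
  TT..T
Step 3: 6 trees catch fire, 7 burn out
  .FTTF
  ..F..
  .....
  .....
  TFF.F
  TT..T
Step 4: 5 trees catch fire, 6 burn out
  ..FF.
  .....
  .....
  .....
  F....
  TF..F

..FF.
.....
.....
.....
F....
TF..F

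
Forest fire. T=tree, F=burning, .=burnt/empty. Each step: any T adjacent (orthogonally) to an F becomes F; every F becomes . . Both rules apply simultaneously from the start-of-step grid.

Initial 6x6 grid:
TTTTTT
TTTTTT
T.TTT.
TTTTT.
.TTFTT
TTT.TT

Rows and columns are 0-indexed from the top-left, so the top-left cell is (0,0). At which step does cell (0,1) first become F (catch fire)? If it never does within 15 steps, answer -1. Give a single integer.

Step 1: cell (0,1)='T' (+3 fires, +1 burnt)
Step 2: cell (0,1)='T' (+7 fires, +3 burnt)
Step 3: cell (0,1)='T' (+6 fires, +7 burnt)
Step 4: cell (0,1)='T' (+5 fires, +6 burnt)
Step 5: cell (0,1)='T' (+5 fires, +5 burnt)
Step 6: cell (0,1)='F' (+3 fires, +5 burnt)
  -> target ignites at step 6
Step 7: cell (0,1)='.' (+1 fires, +3 burnt)
Step 8: cell (0,1)='.' (+0 fires, +1 burnt)
  fire out at step 8

6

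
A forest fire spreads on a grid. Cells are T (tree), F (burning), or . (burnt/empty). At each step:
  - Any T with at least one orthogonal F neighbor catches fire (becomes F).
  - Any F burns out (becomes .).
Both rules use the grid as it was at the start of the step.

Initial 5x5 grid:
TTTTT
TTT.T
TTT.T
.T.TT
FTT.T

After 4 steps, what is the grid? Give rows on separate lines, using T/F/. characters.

Step 1: 1 trees catch fire, 1 burn out
  TTTTT
  TTT.T
  TTT.T
  .T.TT
  .FT.T
Step 2: 2 trees catch fire, 1 burn out
  TTTTT
  TTT.T
  TTT.T
  .F.TT
  ..F.T
Step 3: 1 trees catch fire, 2 burn out
  TTTTT
  TTT.T
  TFT.T
  ...TT
  ....T
Step 4: 3 trees catch fire, 1 burn out
  TTTTT
  TFT.T
  F.F.T
  ...TT
  ....T

TTTTT
TFT.T
F.F.T
...TT
....T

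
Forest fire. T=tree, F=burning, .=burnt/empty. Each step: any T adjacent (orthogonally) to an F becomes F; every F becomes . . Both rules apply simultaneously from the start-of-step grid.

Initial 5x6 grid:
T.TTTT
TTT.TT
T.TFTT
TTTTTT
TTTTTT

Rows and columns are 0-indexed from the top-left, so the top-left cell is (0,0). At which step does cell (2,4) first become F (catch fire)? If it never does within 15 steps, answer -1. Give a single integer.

Step 1: cell (2,4)='F' (+3 fires, +1 burnt)
  -> target ignites at step 1
Step 2: cell (2,4)='.' (+6 fires, +3 burnt)
Step 3: cell (2,4)='.' (+8 fires, +6 burnt)
Step 4: cell (2,4)='.' (+6 fires, +8 burnt)
Step 5: cell (2,4)='.' (+3 fires, +6 burnt)
Step 6: cell (2,4)='.' (+0 fires, +3 burnt)
  fire out at step 6

1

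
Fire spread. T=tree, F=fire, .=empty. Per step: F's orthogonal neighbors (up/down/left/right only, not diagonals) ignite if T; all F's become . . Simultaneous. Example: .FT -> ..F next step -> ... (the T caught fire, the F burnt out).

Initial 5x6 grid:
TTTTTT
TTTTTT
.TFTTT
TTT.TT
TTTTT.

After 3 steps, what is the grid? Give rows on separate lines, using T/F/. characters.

Step 1: 4 trees catch fire, 1 burn out
  TTTTTT
  TTFTTT
  .F.FTT
  TTF.TT
  TTTTT.
Step 2: 6 trees catch fire, 4 burn out
  TTFTTT
  TF.FTT
  ....FT
  TF..TT
  TTFTT.
Step 3: 9 trees catch fire, 6 burn out
  TF.FTT
  F...FT
  .....F
  F...FT
  TF.FT.

TF.FTT
F...FT
.....F
F...FT
TF.FT.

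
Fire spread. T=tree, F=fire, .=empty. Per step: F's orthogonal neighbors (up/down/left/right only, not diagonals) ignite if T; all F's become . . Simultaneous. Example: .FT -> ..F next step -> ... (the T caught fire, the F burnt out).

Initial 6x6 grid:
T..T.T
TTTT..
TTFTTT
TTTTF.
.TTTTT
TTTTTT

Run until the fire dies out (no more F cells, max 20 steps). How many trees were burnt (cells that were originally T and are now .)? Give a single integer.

Answer: 26

Derivation:
Step 1: +7 fires, +2 burnt (F count now 7)
Step 2: +9 fires, +7 burnt (F count now 9)
Step 3: +7 fires, +9 burnt (F count now 7)
Step 4: +2 fires, +7 burnt (F count now 2)
Step 5: +1 fires, +2 burnt (F count now 1)
Step 6: +0 fires, +1 burnt (F count now 0)
Fire out after step 6
Initially T: 27, now '.': 35
Total burnt (originally-T cells now '.'): 26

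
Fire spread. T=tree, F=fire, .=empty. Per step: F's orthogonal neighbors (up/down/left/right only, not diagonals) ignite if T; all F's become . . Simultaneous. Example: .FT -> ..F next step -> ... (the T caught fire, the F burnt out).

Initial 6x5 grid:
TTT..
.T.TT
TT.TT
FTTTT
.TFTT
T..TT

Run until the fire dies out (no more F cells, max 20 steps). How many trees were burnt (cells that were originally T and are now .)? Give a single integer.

Answer: 19

Derivation:
Step 1: +5 fires, +2 burnt (F count now 5)
Step 2: +4 fires, +5 burnt (F count now 4)
Step 3: +4 fires, +4 burnt (F count now 4)
Step 4: +3 fires, +4 burnt (F count now 3)
Step 5: +3 fires, +3 burnt (F count now 3)
Step 6: +0 fires, +3 burnt (F count now 0)
Fire out after step 6
Initially T: 20, now '.': 29
Total burnt (originally-T cells now '.'): 19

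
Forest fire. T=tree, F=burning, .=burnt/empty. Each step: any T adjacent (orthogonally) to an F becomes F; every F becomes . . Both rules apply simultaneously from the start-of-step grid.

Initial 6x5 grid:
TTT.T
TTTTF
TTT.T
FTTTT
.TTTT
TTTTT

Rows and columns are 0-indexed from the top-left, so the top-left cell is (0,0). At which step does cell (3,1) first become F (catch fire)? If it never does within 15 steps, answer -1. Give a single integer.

Step 1: cell (3,1)='F' (+5 fires, +2 burnt)
  -> target ignites at step 1
Step 2: cell (3,1)='.' (+6 fires, +5 burnt)
Step 3: cell (3,1)='.' (+8 fires, +6 burnt)
Step 4: cell (3,1)='.' (+5 fires, +8 burnt)
Step 5: cell (3,1)='.' (+1 fires, +5 burnt)
Step 6: cell (3,1)='.' (+0 fires, +1 burnt)
  fire out at step 6

1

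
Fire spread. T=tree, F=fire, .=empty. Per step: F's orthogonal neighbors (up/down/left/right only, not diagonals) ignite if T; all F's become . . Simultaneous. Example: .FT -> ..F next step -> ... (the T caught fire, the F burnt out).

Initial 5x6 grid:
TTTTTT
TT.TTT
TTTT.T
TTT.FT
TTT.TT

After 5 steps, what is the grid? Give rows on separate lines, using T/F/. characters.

Step 1: 2 trees catch fire, 1 burn out
  TTTTTT
  TT.TTT
  TTTT.T
  TTT..F
  TTT.FT
Step 2: 2 trees catch fire, 2 burn out
  TTTTTT
  TT.TTT
  TTTT.F
  TTT...
  TTT..F
Step 3: 1 trees catch fire, 2 burn out
  TTTTTT
  TT.TTF
  TTTT..
  TTT...
  TTT...
Step 4: 2 trees catch fire, 1 burn out
  TTTTTF
  TT.TF.
  TTTT..
  TTT...
  TTT...
Step 5: 2 trees catch fire, 2 burn out
  TTTTF.
  TT.F..
  TTTT..
  TTT...
  TTT...

TTTTF.
TT.F..
TTTT..
TTT...
TTT...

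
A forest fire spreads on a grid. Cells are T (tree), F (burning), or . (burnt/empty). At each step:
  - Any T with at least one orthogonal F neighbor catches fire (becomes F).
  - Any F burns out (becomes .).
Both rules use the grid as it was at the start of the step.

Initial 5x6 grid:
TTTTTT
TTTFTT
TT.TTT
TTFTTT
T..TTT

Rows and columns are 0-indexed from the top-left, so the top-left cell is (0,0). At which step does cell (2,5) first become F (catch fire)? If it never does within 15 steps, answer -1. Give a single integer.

Step 1: cell (2,5)='T' (+6 fires, +2 burnt)
Step 2: cell (2,5)='T' (+9 fires, +6 burnt)
Step 3: cell (2,5)='F' (+8 fires, +9 burnt)
  -> target ignites at step 3
Step 4: cell (2,5)='.' (+2 fires, +8 burnt)
Step 5: cell (2,5)='.' (+0 fires, +2 burnt)
  fire out at step 5

3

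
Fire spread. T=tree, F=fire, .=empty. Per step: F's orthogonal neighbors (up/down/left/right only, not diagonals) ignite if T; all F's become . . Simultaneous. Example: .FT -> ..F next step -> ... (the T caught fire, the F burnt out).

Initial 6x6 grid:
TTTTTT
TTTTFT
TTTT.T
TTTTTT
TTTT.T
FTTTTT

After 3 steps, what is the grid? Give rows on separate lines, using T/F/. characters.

Step 1: 5 trees catch fire, 2 burn out
  TTTTFT
  TTTF.F
  TTTT.T
  TTTTTT
  FTTT.T
  .FTTTT
Step 2: 8 trees catch fire, 5 burn out
  TTTF.F
  TTF...
  TTTF.F
  FTTTTT
  .FTT.T
  ..FTTT
Step 3: 9 trees catch fire, 8 burn out
  TTF...
  TF....
  FTF...
  .FTFTF
  ..FT.T
  ...FTT

TTF...
TF....
FTF...
.FTFTF
..FT.T
...FTT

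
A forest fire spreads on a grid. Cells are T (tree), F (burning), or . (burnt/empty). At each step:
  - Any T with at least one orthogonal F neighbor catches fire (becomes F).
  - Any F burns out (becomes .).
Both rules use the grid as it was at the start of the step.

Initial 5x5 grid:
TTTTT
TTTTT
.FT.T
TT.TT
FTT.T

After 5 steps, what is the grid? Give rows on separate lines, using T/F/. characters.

Step 1: 5 trees catch fire, 2 burn out
  TTTTT
  TFTTT
  ..F.T
  FF.TT
  .FT.T
Step 2: 4 trees catch fire, 5 burn out
  TFTTT
  F.FTT
  ....T
  ...TT
  ..F.T
Step 3: 3 trees catch fire, 4 burn out
  F.FTT
  ...FT
  ....T
  ...TT
  ....T
Step 4: 2 trees catch fire, 3 burn out
  ...FT
  ....F
  ....T
  ...TT
  ....T
Step 5: 2 trees catch fire, 2 burn out
  ....F
  .....
  ....F
  ...TT
  ....T

....F
.....
....F
...TT
....T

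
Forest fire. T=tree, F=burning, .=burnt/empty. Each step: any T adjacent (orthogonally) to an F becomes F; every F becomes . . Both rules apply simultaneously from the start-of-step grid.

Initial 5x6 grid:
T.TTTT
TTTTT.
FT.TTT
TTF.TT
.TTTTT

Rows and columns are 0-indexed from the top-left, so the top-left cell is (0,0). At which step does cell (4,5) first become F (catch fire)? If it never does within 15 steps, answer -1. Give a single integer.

Step 1: cell (4,5)='T' (+5 fires, +2 burnt)
Step 2: cell (4,5)='T' (+4 fires, +5 burnt)
Step 3: cell (4,5)='T' (+2 fires, +4 burnt)
Step 4: cell (4,5)='F' (+4 fires, +2 burnt)
  -> target ignites at step 4
Step 5: cell (4,5)='.' (+5 fires, +4 burnt)
Step 6: cell (4,5)='.' (+2 fires, +5 burnt)
Step 7: cell (4,5)='.' (+1 fires, +2 burnt)
Step 8: cell (4,5)='.' (+0 fires, +1 burnt)
  fire out at step 8

4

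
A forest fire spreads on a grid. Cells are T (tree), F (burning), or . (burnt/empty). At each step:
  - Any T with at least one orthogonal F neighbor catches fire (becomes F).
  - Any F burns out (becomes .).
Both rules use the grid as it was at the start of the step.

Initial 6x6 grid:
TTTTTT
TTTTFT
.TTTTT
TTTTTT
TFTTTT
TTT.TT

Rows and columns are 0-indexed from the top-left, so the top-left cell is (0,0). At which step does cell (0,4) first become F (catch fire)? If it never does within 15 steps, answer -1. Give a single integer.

Step 1: cell (0,4)='F' (+8 fires, +2 burnt)
  -> target ignites at step 1
Step 2: cell (0,4)='.' (+12 fires, +8 burnt)
Step 3: cell (0,4)='.' (+6 fires, +12 burnt)
Step 4: cell (0,4)='.' (+4 fires, +6 burnt)
Step 5: cell (0,4)='.' (+2 fires, +4 burnt)
Step 6: cell (0,4)='.' (+0 fires, +2 burnt)
  fire out at step 6

1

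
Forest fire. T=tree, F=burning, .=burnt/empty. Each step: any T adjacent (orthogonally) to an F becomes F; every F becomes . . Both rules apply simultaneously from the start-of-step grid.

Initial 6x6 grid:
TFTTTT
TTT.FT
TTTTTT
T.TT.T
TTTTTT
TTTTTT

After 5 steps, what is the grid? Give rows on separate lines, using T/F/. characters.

Step 1: 6 trees catch fire, 2 burn out
  F.FTFT
  TFT..F
  TTTTFT
  T.TT.T
  TTTTTT
  TTTTTT
Step 2: 7 trees catch fire, 6 burn out
  ...F.F
  F.F...
  TFTF.F
  T.TT.T
  TTTTTT
  TTTTTT
Step 3: 4 trees catch fire, 7 burn out
  ......
  ......
  F.F...
  T.TF.F
  TTTTTT
  TTTTTT
Step 4: 4 trees catch fire, 4 burn out
  ......
  ......
  ......
  F.F...
  TTTFTF
  TTTTTT
Step 5: 5 trees catch fire, 4 burn out
  ......
  ......
  ......
  ......
  FTF.F.
  TTTFTF

......
......
......
......
FTF.F.
TTTFTF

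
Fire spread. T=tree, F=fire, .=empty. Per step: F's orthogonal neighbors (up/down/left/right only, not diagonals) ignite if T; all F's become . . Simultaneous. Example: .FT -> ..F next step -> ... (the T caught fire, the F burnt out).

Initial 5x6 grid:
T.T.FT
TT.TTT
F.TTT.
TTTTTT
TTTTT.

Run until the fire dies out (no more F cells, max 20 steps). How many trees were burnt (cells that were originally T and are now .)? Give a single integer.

Step 1: +4 fires, +2 burnt (F count now 4)
Step 2: +7 fires, +4 burnt (F count now 7)
Step 3: +4 fires, +7 burnt (F count now 4)
Step 4: +5 fires, +4 burnt (F count now 5)
Step 5: +1 fires, +5 burnt (F count now 1)
Step 6: +0 fires, +1 burnt (F count now 0)
Fire out after step 6
Initially T: 22, now '.': 29
Total burnt (originally-T cells now '.'): 21

Answer: 21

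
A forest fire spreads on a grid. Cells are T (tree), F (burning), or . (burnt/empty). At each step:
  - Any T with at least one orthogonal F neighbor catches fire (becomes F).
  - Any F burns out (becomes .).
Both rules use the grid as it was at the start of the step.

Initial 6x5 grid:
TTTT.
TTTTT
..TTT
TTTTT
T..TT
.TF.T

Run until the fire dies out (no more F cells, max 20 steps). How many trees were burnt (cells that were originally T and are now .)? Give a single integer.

Answer: 1

Derivation:
Step 1: +1 fires, +1 burnt (F count now 1)
Step 2: +0 fires, +1 burnt (F count now 0)
Fire out after step 2
Initially T: 22, now '.': 9
Total burnt (originally-T cells now '.'): 1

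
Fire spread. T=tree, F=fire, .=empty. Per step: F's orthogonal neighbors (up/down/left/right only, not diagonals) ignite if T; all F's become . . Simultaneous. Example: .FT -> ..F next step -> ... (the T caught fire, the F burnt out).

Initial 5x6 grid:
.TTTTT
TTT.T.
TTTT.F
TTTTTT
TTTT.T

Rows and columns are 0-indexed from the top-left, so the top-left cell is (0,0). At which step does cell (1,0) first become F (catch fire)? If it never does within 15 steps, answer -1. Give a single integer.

Step 1: cell (1,0)='T' (+1 fires, +1 burnt)
Step 2: cell (1,0)='T' (+2 fires, +1 burnt)
Step 3: cell (1,0)='T' (+1 fires, +2 burnt)
Step 4: cell (1,0)='T' (+3 fires, +1 burnt)
Step 5: cell (1,0)='T' (+3 fires, +3 burnt)
Step 6: cell (1,0)='T' (+4 fires, +3 burnt)
Step 7: cell (1,0)='T' (+4 fires, +4 burnt)
Step 8: cell (1,0)='F' (+3 fires, +4 burnt)
  -> target ignites at step 8
Step 9: cell (1,0)='.' (+1 fires, +3 burnt)
Step 10: cell (1,0)='.' (+2 fires, +1 burnt)
Step 11: cell (1,0)='.' (+0 fires, +2 burnt)
  fire out at step 11

8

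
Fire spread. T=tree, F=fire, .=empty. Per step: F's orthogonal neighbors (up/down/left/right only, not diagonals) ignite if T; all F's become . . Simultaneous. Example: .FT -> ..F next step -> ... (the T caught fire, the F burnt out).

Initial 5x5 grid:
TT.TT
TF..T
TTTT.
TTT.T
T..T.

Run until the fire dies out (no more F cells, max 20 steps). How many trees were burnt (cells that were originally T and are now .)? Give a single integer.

Step 1: +3 fires, +1 burnt (F count now 3)
Step 2: +4 fires, +3 burnt (F count now 4)
Step 3: +3 fires, +4 burnt (F count now 3)
Step 4: +1 fires, +3 burnt (F count now 1)
Step 5: +0 fires, +1 burnt (F count now 0)
Fire out after step 5
Initially T: 16, now '.': 20
Total burnt (originally-T cells now '.'): 11

Answer: 11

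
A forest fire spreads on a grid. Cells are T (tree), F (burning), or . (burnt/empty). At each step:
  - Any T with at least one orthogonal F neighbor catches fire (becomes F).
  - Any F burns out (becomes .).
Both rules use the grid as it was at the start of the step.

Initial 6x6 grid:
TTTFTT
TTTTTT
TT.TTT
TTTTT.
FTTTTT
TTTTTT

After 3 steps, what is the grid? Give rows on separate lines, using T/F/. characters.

Step 1: 6 trees catch fire, 2 burn out
  TTF.FT
  TTTFTT
  TT.TTT
  FTTTT.
  .FTTTT
  FTTTTT
Step 2: 9 trees catch fire, 6 burn out
  TF...F
  TTF.FT
  FT.FTT
  .FTTT.
  ..FTTT
  .FTTTT
Step 3: 10 trees catch fire, 9 burn out
  F.....
  FF...F
  .F..FT
  ..FFT.
  ...FTT
  ..FTTT

F.....
FF...F
.F..FT
..FFT.
...FTT
..FTTT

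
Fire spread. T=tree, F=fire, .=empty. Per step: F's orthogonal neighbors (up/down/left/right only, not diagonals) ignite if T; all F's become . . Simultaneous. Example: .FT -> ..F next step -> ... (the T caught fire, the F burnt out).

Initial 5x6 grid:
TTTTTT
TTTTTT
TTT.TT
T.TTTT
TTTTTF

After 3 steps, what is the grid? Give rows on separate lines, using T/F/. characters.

Step 1: 2 trees catch fire, 1 burn out
  TTTTTT
  TTTTTT
  TTT.TT
  T.TTTF
  TTTTF.
Step 2: 3 trees catch fire, 2 burn out
  TTTTTT
  TTTTTT
  TTT.TF
  T.TTF.
  TTTF..
Step 3: 4 trees catch fire, 3 burn out
  TTTTTT
  TTTTTF
  TTT.F.
  T.TF..
  TTF...

TTTTTT
TTTTTF
TTT.F.
T.TF..
TTF...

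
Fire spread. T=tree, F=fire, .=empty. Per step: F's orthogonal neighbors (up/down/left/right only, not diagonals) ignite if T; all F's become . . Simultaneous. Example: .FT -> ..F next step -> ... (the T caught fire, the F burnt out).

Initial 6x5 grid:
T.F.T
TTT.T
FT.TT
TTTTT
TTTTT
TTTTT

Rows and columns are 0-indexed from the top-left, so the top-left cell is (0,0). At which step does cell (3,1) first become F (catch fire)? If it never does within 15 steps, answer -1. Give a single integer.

Step 1: cell (3,1)='T' (+4 fires, +2 burnt)
Step 2: cell (3,1)='F' (+4 fires, +4 burnt)
  -> target ignites at step 2
Step 3: cell (3,1)='.' (+3 fires, +4 burnt)
Step 4: cell (3,1)='.' (+3 fires, +3 burnt)
Step 5: cell (3,1)='.' (+4 fires, +3 burnt)
Step 6: cell (3,1)='.' (+3 fires, +4 burnt)
Step 7: cell (3,1)='.' (+2 fires, +3 burnt)
Step 8: cell (3,1)='.' (+1 fires, +2 burnt)
Step 9: cell (3,1)='.' (+0 fires, +1 burnt)
  fire out at step 9

2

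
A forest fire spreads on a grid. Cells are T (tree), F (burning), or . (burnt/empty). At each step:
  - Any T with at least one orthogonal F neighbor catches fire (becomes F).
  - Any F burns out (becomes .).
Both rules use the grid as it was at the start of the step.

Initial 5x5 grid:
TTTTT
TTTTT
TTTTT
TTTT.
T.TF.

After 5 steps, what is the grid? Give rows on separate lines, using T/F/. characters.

Step 1: 2 trees catch fire, 1 burn out
  TTTTT
  TTTTT
  TTTTT
  TTTF.
  T.F..
Step 2: 2 trees catch fire, 2 burn out
  TTTTT
  TTTTT
  TTTFT
  TTF..
  T....
Step 3: 4 trees catch fire, 2 burn out
  TTTTT
  TTTFT
  TTF.F
  TF...
  T....
Step 4: 5 trees catch fire, 4 burn out
  TTTFT
  TTF.F
  TF...
  F....
  T....
Step 5: 5 trees catch fire, 5 burn out
  TTF.F
  TF...
  F....
  .....
  F....

TTF.F
TF...
F....
.....
F....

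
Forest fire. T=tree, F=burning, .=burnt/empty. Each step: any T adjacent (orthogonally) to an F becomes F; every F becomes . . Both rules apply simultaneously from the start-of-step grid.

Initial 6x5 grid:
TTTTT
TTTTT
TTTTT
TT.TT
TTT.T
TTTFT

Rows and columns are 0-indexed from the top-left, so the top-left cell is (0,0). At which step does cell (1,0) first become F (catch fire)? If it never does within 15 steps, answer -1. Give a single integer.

Step 1: cell (1,0)='T' (+2 fires, +1 burnt)
Step 2: cell (1,0)='T' (+3 fires, +2 burnt)
Step 3: cell (1,0)='T' (+3 fires, +3 burnt)
Step 4: cell (1,0)='T' (+4 fires, +3 burnt)
Step 5: cell (1,0)='T' (+4 fires, +4 burnt)
Step 6: cell (1,0)='T' (+5 fires, +4 burnt)
Step 7: cell (1,0)='F' (+4 fires, +5 burnt)
  -> target ignites at step 7
Step 8: cell (1,0)='.' (+2 fires, +4 burnt)
Step 9: cell (1,0)='.' (+0 fires, +2 burnt)
  fire out at step 9

7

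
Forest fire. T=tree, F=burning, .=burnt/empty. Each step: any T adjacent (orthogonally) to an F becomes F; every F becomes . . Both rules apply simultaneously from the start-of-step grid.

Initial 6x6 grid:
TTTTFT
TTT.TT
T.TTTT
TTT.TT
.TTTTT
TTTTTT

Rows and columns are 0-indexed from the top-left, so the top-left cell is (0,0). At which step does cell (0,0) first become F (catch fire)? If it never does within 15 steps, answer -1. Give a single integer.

Step 1: cell (0,0)='T' (+3 fires, +1 burnt)
Step 2: cell (0,0)='T' (+3 fires, +3 burnt)
Step 3: cell (0,0)='T' (+5 fires, +3 burnt)
Step 4: cell (0,0)='F' (+5 fires, +5 burnt)
  -> target ignites at step 4
Step 5: cell (0,0)='.' (+5 fires, +5 burnt)
Step 6: cell (0,0)='.' (+5 fires, +5 burnt)
Step 7: cell (0,0)='.' (+3 fires, +5 burnt)
Step 8: cell (0,0)='.' (+1 fires, +3 burnt)
Step 9: cell (0,0)='.' (+1 fires, +1 burnt)
Step 10: cell (0,0)='.' (+0 fires, +1 burnt)
  fire out at step 10

4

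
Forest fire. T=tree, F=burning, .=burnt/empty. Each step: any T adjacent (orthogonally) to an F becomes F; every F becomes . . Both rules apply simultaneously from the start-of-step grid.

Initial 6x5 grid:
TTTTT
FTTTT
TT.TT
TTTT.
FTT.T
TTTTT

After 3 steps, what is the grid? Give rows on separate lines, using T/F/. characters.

Step 1: 6 trees catch fire, 2 burn out
  FTTTT
  .FTTT
  FT.TT
  FTTT.
  .FT.T
  FTTTT
Step 2: 6 trees catch fire, 6 burn out
  .FTTT
  ..FTT
  .F.TT
  .FTT.
  ..F.T
  .FTTT
Step 3: 4 trees catch fire, 6 burn out
  ..FTT
  ...FT
  ...TT
  ..FT.
  ....T
  ..FTT

..FTT
...FT
...TT
..FT.
....T
..FTT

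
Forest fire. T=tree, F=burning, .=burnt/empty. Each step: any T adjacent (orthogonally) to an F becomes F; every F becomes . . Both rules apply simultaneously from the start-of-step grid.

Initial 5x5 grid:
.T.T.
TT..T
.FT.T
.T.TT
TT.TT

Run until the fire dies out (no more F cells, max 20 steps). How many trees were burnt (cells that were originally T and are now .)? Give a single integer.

Answer: 7

Derivation:
Step 1: +3 fires, +1 burnt (F count now 3)
Step 2: +3 fires, +3 burnt (F count now 3)
Step 3: +1 fires, +3 burnt (F count now 1)
Step 4: +0 fires, +1 burnt (F count now 0)
Fire out after step 4
Initially T: 14, now '.': 18
Total burnt (originally-T cells now '.'): 7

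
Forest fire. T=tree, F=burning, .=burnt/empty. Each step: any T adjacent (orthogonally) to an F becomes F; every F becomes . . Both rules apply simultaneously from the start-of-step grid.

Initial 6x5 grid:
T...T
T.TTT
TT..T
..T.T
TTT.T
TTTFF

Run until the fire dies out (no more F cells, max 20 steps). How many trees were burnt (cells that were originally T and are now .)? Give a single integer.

Answer: 14

Derivation:
Step 1: +2 fires, +2 burnt (F count now 2)
Step 2: +3 fires, +2 burnt (F count now 3)
Step 3: +4 fires, +3 burnt (F count now 4)
Step 4: +2 fires, +4 burnt (F count now 2)
Step 5: +2 fires, +2 burnt (F count now 2)
Step 6: +1 fires, +2 burnt (F count now 1)
Step 7: +0 fires, +1 burnt (F count now 0)
Fire out after step 7
Initially T: 18, now '.': 26
Total burnt (originally-T cells now '.'): 14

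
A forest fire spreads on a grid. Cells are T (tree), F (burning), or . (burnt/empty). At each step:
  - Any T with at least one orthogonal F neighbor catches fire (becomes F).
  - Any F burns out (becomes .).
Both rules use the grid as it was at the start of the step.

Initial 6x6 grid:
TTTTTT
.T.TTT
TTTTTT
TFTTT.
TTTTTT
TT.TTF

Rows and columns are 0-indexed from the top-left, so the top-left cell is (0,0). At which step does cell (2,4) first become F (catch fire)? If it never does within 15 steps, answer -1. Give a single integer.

Step 1: cell (2,4)='T' (+6 fires, +2 burnt)
Step 2: cell (2,4)='T' (+9 fires, +6 burnt)
Step 3: cell (2,4)='T' (+5 fires, +9 burnt)
Step 4: cell (2,4)='F' (+4 fires, +5 burnt)
  -> target ignites at step 4
Step 5: cell (2,4)='.' (+3 fires, +4 burnt)
Step 6: cell (2,4)='.' (+2 fires, +3 burnt)
Step 7: cell (2,4)='.' (+1 fires, +2 burnt)
Step 8: cell (2,4)='.' (+0 fires, +1 burnt)
  fire out at step 8

4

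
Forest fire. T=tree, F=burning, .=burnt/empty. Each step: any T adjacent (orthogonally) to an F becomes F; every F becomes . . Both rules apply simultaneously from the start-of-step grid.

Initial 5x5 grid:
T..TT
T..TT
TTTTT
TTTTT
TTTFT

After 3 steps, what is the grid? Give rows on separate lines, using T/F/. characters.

Step 1: 3 trees catch fire, 1 burn out
  T..TT
  T..TT
  TTTTT
  TTTFT
  TTF.F
Step 2: 4 trees catch fire, 3 burn out
  T..TT
  T..TT
  TTTFT
  TTF.F
  TF...
Step 3: 5 trees catch fire, 4 burn out
  T..TT
  T..FT
  TTF.F
  TF...
  F....

T..TT
T..FT
TTF.F
TF...
F....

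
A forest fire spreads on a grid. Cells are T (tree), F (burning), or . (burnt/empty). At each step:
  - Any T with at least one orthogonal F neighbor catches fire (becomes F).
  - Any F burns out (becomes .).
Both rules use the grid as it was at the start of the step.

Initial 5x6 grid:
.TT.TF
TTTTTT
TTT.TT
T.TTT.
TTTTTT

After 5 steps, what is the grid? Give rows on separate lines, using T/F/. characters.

Step 1: 2 trees catch fire, 1 burn out
  .TT.F.
  TTTTTF
  TTT.TT
  T.TTT.
  TTTTTT
Step 2: 2 trees catch fire, 2 burn out
  .TT...
  TTTTF.
  TTT.TF
  T.TTT.
  TTTTTT
Step 3: 2 trees catch fire, 2 burn out
  .TT...
  TTTF..
  TTT.F.
  T.TTT.
  TTTTTT
Step 4: 2 trees catch fire, 2 burn out
  .TT...
  TTF...
  TTT...
  T.TTF.
  TTTTTT
Step 5: 5 trees catch fire, 2 burn out
  .TF...
  TF....
  TTF...
  T.TF..
  TTTTFT

.TF...
TF....
TTF...
T.TF..
TTTTFT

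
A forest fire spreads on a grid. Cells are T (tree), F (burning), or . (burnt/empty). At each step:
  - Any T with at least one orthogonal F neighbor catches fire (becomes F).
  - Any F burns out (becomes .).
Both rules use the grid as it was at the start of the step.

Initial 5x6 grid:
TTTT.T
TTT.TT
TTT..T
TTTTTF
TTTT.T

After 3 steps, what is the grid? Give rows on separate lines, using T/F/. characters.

Step 1: 3 trees catch fire, 1 burn out
  TTTT.T
  TTT.TT
  TTT..F
  TTTTF.
  TTTT.F
Step 2: 2 trees catch fire, 3 burn out
  TTTT.T
  TTT.TF
  TTT...
  TTTF..
  TTTT..
Step 3: 4 trees catch fire, 2 burn out
  TTTT.F
  TTT.F.
  TTT...
  TTF...
  TTTF..

TTTT.F
TTT.F.
TTT...
TTF...
TTTF..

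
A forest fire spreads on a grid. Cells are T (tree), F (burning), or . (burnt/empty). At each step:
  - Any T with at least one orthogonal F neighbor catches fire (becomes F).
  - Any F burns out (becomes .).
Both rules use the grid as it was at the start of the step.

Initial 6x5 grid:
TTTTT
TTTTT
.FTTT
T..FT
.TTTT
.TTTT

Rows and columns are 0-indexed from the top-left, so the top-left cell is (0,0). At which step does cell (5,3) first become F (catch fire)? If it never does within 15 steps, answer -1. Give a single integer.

Step 1: cell (5,3)='T' (+5 fires, +2 burnt)
Step 2: cell (5,3)='F' (+8 fires, +5 burnt)
  -> target ignites at step 2
Step 3: cell (5,3)='.' (+7 fires, +8 burnt)
Step 4: cell (5,3)='.' (+2 fires, +7 burnt)
Step 5: cell (5,3)='.' (+0 fires, +2 burnt)
  fire out at step 5

2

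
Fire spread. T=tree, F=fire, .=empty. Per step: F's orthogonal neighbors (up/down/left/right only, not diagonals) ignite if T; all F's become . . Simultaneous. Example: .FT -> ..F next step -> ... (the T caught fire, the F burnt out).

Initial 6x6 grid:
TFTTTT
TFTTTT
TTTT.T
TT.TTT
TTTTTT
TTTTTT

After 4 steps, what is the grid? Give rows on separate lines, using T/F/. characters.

Step 1: 5 trees catch fire, 2 burn out
  F.FTTT
  F.FTTT
  TFTT.T
  TT.TTT
  TTTTTT
  TTTTTT
Step 2: 5 trees catch fire, 5 burn out
  ...FTT
  ...FTT
  F.FT.T
  TF.TTT
  TTTTTT
  TTTTTT
Step 3: 5 trees catch fire, 5 burn out
  ....FT
  ....FT
  ...F.T
  F..TTT
  TFTTTT
  TTTTTT
Step 4: 6 trees catch fire, 5 burn out
  .....F
  .....F
  .....T
  ...FTT
  F.FTTT
  TFTTTT

.....F
.....F
.....T
...FTT
F.FTTT
TFTTTT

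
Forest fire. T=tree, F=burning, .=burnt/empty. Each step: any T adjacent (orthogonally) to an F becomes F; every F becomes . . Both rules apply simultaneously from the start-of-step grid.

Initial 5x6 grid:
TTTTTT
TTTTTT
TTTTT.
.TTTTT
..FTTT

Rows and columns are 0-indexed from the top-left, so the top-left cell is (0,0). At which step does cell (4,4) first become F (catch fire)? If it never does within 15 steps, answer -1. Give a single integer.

Step 1: cell (4,4)='T' (+2 fires, +1 burnt)
Step 2: cell (4,4)='F' (+4 fires, +2 burnt)
  -> target ignites at step 2
Step 3: cell (4,4)='.' (+5 fires, +4 burnt)
Step 4: cell (4,4)='.' (+6 fires, +5 burnt)
Step 5: cell (4,4)='.' (+4 fires, +6 burnt)
Step 6: cell (4,4)='.' (+3 fires, +4 burnt)
Step 7: cell (4,4)='.' (+1 fires, +3 burnt)
Step 8: cell (4,4)='.' (+0 fires, +1 burnt)
  fire out at step 8

2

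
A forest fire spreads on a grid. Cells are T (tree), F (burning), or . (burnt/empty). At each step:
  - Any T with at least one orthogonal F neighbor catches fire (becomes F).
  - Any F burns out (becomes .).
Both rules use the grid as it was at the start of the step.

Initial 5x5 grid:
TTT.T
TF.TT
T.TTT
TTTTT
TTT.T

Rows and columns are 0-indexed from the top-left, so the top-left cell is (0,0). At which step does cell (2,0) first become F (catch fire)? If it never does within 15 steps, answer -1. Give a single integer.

Step 1: cell (2,0)='T' (+2 fires, +1 burnt)
Step 2: cell (2,0)='F' (+3 fires, +2 burnt)
  -> target ignites at step 2
Step 3: cell (2,0)='.' (+1 fires, +3 burnt)
Step 4: cell (2,0)='.' (+2 fires, +1 burnt)
Step 5: cell (2,0)='.' (+2 fires, +2 burnt)
Step 6: cell (2,0)='.' (+3 fires, +2 burnt)
Step 7: cell (2,0)='.' (+2 fires, +3 burnt)
Step 8: cell (2,0)='.' (+3 fires, +2 burnt)
Step 9: cell (2,0)='.' (+1 fires, +3 burnt)
Step 10: cell (2,0)='.' (+1 fires, +1 burnt)
Step 11: cell (2,0)='.' (+0 fires, +1 burnt)
  fire out at step 11

2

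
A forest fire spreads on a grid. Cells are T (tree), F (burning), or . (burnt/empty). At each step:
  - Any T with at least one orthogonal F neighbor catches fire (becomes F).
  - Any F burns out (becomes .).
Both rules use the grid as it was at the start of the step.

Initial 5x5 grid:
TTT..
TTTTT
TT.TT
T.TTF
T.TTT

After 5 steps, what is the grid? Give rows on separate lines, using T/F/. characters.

Step 1: 3 trees catch fire, 1 burn out
  TTT..
  TTTTT
  TT.TF
  T.TF.
  T.TTF
Step 2: 4 trees catch fire, 3 burn out
  TTT..
  TTTTF
  TT.F.
  T.F..
  T.TF.
Step 3: 2 trees catch fire, 4 burn out
  TTT..
  TTTF.
  TT...
  T....
  T.F..
Step 4: 1 trees catch fire, 2 burn out
  TTT..
  TTF..
  TT...
  T....
  T....
Step 5: 2 trees catch fire, 1 burn out
  TTF..
  TF...
  TT...
  T....
  T....

TTF..
TF...
TT...
T....
T....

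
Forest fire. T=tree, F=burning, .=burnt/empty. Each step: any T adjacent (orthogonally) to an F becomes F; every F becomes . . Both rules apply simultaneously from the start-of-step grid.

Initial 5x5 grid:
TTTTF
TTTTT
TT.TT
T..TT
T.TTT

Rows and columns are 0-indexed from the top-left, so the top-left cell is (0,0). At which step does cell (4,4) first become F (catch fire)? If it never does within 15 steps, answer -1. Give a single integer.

Step 1: cell (4,4)='T' (+2 fires, +1 burnt)
Step 2: cell (4,4)='T' (+3 fires, +2 burnt)
Step 3: cell (4,4)='T' (+4 fires, +3 burnt)
Step 4: cell (4,4)='F' (+4 fires, +4 burnt)
  -> target ignites at step 4
Step 5: cell (4,4)='.' (+3 fires, +4 burnt)
Step 6: cell (4,4)='.' (+2 fires, +3 burnt)
Step 7: cell (4,4)='.' (+1 fires, +2 burnt)
Step 8: cell (4,4)='.' (+1 fires, +1 burnt)
Step 9: cell (4,4)='.' (+0 fires, +1 burnt)
  fire out at step 9

4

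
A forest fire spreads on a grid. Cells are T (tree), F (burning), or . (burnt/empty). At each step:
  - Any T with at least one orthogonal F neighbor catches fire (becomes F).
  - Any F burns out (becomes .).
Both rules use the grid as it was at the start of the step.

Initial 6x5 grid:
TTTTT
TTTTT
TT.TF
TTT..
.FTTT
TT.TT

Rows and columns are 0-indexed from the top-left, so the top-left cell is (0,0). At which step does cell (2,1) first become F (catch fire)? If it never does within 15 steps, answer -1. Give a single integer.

Step 1: cell (2,1)='T' (+5 fires, +2 burnt)
Step 2: cell (2,1)='F' (+7 fires, +5 burnt)
  -> target ignites at step 2
Step 3: cell (2,1)='.' (+6 fires, +7 burnt)
Step 4: cell (2,1)='.' (+4 fires, +6 burnt)
Step 5: cell (2,1)='.' (+1 fires, +4 burnt)
Step 6: cell (2,1)='.' (+0 fires, +1 burnt)
  fire out at step 6

2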